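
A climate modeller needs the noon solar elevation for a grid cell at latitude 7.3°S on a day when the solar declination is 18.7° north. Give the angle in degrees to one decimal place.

64.0°

At local solar noon the hour angle is zero, so the elevation is 90° − |φ − δ| = 90° − |-7.3° − (18.7°)| = 90° − 26.0° = 64.0°.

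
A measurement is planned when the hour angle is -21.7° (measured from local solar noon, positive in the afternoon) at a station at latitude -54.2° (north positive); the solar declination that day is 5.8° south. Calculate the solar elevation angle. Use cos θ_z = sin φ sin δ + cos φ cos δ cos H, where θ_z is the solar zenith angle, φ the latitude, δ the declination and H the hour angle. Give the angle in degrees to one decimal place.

38.5°

cos θ_z = sin(-54.2°) sin(-5.8°) + cos(-54.2°) cos(-5.8°) cos(-21.70°) = 0.0820 + 0.5407 = 0.6227.
θ_z = arccos(0.6227) = 51.49°, so the elevation is 90° − 51.49° = 38.51°.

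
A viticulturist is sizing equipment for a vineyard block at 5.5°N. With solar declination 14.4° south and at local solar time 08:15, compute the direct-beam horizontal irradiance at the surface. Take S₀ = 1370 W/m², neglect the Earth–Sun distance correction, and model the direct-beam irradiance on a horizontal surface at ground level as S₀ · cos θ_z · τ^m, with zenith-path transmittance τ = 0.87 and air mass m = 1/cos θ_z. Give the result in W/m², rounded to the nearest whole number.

Hour angle H = 15° × (8.25 − 12) = -56.25°.
With φ = 5.5°, δ = -14.4°, H = -56.25°: sin φ sin δ = -0.0238, cos φ cos δ cos H = 0.5356, so cos θ_z = 0.5118.
Air mass m = 1/cos θ_z = 1/0.5118 = 1.954; τ^m = 0.87^1.954 = 0.7618.
Surface direct beam = 1370 × 0.5118 × 0.7618 = 534.15 W/m².

534 W/m²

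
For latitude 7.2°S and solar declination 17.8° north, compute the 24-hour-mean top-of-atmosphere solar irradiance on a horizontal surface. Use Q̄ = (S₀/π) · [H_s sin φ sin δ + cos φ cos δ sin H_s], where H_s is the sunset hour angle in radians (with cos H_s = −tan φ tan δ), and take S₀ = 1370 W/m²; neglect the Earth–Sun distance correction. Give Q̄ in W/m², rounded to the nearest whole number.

386 W/m²

−tan φ tan δ = −(-0.1263)(0.3211) = 0.0406; H_s = arccos(0.0406) = 87.67°. In radians, H_s = 1.5301.
H_s sin φ sin δ = 1.5301 × -0.1253 × 0.3057 = -0.0586.
cos φ cos δ sin H_s = 0.9921 × 0.9521 × 0.9992 = 0.9438.
Q̄ = (1370/π) × (-0.0586 + 0.9438) = 436.08 × 0.8852 = 386.02 W/m².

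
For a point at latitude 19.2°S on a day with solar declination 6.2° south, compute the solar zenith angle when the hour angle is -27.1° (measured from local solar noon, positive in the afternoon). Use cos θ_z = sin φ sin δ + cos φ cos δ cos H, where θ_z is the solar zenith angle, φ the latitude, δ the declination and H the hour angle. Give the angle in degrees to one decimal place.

29.4°

cos θ_z = sin(-19.2°) sin(-6.2°) + cos(-19.2°) cos(-6.2°) cos(-27.10°) = 0.0355 + 0.8358 = 0.8713.
θ_z = arccos(0.8713) = 29.39°.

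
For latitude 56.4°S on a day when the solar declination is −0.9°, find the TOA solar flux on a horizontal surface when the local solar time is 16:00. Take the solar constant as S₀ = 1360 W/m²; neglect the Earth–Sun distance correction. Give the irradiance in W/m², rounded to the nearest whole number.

Hour angle H = 15° × (16 − 12) = 60.00°.
cos θ_z = sin(-56.4°) sin(-0.9°) + cos(-56.4°) cos(-0.9°) cos(60.00°) = 0.0131 + 0.2767 = 0.2898.
Top-of-atmosphere irradiance = S₀ cos θ_z = 1360 × 0.2898 = 394.13 W/m².

394 W/m²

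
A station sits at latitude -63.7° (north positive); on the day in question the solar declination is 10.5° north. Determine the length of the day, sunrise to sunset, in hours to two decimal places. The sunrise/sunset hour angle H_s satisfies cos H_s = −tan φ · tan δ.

The sunset hour angle satisfies cos H_s = −tan φ tan δ = 0.3750, giving H_s = 67.98°.
Day length = 2 H_s / 15° h⁻¹ = 135.96° / 15 = 9.064 h.

9.06 hours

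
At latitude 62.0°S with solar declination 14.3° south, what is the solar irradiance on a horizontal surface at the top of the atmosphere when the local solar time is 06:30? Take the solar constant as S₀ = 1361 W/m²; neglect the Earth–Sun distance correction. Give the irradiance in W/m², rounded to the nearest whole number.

Hour angle H = 15° × (6.5 − 12) = -82.50°.
With φ = -62.0°, δ = -14.3°, H = -82.50°: sin φ sin δ = 0.2181, cos φ cos δ cos H = 0.0594, so cos θ_z = 0.2775.
Top-of-atmosphere irradiance = S₀ cos θ_z = 1361 × 0.2775 = 377.68 W/m².

378 W/m²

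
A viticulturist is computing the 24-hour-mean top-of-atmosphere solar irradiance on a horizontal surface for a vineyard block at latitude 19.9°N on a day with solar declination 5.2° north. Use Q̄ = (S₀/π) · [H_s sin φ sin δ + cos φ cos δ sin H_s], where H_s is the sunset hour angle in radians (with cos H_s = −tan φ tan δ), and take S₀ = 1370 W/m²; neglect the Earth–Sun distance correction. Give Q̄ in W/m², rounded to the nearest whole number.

cos H_s = −tan(19.9°) · tan(5.2°) = -0.0329, so H_s = arccos(-0.0329) = 91.89°. In radians, H_s = 1.6038.
H_s sin φ sin δ = 1.6038 × 0.3404 × 0.0906 = 0.0495.
cos φ cos δ sin H_s = 0.9403 × 0.9959 × 0.9995 = 0.9360.
Q̄ = (1370/π) × (0.0495 + 0.9360) = 436.08 × 0.9855 = 429.76 W/m².

430 W/m²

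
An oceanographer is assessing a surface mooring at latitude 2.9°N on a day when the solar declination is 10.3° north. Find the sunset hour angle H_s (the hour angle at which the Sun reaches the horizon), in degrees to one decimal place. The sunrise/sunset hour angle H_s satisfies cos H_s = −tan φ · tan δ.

cos H_s = −tan(2.9°) · tan(10.3°) = -0.0092, so H_s = arccos(-0.0092) = 90.53°.

90.5°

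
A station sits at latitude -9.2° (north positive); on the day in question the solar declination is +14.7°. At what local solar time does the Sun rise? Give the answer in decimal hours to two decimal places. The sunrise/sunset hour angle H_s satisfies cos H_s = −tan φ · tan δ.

6.16 h

The sunset hour angle satisfies cos H_s = −tan φ tan δ = 0.0425, giving H_s = 87.56°.
Sunrise is at 12 − H_s/15 = 12 − 5.837 = 6.163 h local solar time.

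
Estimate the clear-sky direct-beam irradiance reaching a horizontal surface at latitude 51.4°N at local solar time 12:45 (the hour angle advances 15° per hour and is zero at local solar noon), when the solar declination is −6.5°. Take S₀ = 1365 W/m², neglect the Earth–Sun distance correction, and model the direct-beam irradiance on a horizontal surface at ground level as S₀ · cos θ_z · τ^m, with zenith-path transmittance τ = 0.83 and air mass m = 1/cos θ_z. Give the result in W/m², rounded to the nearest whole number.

495 W/m²

Hour angle H = 15° × (12.75 − 12) = 11.25°.
cos θ_z = sin(51.4°) sin(-6.5°) + cos(51.4°) cos(-6.5°) cos(11.25°) = -0.0885 + 0.6080 = 0.5195.
Air mass m = 1/cos θ_z = 1/0.5195 = 1.925; τ^m = 0.83^1.925 = 0.6986.
Surface direct beam = 1365 × 0.5195 × 0.6986 = 495.39 W/m².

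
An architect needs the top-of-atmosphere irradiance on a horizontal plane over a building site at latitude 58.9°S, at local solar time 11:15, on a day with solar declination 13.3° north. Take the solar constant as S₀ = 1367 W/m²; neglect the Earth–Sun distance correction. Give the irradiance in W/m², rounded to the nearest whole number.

Hour angle H = 15° × (11.25 − 12) = -11.25°.
cos θ_z = sin φ sin δ + cos φ cos δ cos H = (-0.8563)(0.2300) + (0.5165)(0.9732)(0.9808) = 0.2961.
Top-of-atmosphere irradiance = S₀ cos θ_z = 1367 × 0.2961 = 404.77 W/m².

405 W/m²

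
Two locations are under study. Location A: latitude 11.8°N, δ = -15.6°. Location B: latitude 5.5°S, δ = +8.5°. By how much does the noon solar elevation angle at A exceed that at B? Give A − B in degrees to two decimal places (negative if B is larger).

A: 90° − |11.8 − (-15.6)| = 62.60°.
B: 90° − |-5.5 − (8.5)| = 76.00°.
A − B = 62.60 − 76.00 = -13.40°.

-13.40°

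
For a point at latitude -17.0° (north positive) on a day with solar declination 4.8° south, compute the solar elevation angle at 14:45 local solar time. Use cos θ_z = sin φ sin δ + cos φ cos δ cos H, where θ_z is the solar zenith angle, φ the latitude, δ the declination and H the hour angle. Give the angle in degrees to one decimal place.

Hour angle H = 15° × (14.75 − 12) = 41.25°.
cos θ_z = sin φ sin δ + cos φ cos δ cos H = (-0.2924)(-0.0837) + (0.9563)(0.9965)(0.7518) = 0.7409.
θ_z = arccos(0.7409) = 42.19°, so the elevation is 90° − 42.19° = 47.81°.

47.8°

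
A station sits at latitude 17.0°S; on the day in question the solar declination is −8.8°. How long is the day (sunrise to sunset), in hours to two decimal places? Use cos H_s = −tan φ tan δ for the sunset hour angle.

−tan φ tan δ = −(-0.3057)(-0.1548) = -0.0473; H_s = arccos(-0.0473) = 92.71°.
Day length = 2 H_s / 15° h⁻¹ = 185.42° / 15 = 12.361 h.

12.36 hours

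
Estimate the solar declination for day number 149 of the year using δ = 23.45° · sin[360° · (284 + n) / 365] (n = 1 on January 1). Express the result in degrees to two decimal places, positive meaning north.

360 × (284 + 149) / 365 = 427.068°; sin(427.068°) = 0.9210.
δ = 23.45 × 0.9210 = 21.597° ≈ +21.60°.

+21.60°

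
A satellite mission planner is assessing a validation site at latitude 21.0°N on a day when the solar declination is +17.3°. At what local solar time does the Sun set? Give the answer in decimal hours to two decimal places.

18.46 h

The sunset hour angle satisfies cos H_s = −tan φ tan δ = -0.1196, giving H_s = 96.87°.
Sunset is at 12 + H_s/15 = 12 + 6.458 = 18.458 h local solar time.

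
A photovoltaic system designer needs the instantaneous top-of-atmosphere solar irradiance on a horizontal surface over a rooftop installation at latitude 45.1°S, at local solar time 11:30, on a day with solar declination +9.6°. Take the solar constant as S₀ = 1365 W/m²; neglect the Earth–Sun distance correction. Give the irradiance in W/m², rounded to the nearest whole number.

781 W/m²

Hour angle H = 15° × (11.5 − 12) = -7.50°.
With φ = -45.1°, δ = 9.6°, H = -7.50°: sin φ sin δ = -0.1181, cos φ cos δ cos H = 0.6900, so cos θ_z = 0.5719.
Top-of-atmosphere irradiance = S₀ cos θ_z = 1365 × 0.5719 = 780.64 W/m².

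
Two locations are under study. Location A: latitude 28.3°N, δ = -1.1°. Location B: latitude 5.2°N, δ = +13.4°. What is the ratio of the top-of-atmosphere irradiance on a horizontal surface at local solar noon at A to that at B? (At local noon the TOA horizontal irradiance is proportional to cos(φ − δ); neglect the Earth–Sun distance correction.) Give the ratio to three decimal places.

A: cos θ_z = cos(28.3° − (-1.1°)) = 0.8712.
B: cos θ_z = cos(5.2° − (13.4°)) = 0.9898.
Ratio A/B = 0.8712 / 0.9898 = 0.8802.

0.880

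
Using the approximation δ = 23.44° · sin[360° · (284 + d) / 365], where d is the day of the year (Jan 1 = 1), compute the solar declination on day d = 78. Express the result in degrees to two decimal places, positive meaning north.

360 × (284 + 78) / 365 = 357.041°; sin(357.041°) = -0.0516.
δ = 23.44 × -0.0516 = -1.210° ≈ -1.21°.

-1.21°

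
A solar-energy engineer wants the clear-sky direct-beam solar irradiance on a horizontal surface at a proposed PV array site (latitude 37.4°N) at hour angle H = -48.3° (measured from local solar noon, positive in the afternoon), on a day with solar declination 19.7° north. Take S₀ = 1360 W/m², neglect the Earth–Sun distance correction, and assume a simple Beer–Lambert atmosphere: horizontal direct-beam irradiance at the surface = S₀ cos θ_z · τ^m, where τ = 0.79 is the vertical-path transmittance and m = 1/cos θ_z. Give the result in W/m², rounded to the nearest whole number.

683 W/m²

cos θ_z = sin(37.4°) sin(19.7°) + cos(37.4°) cos(19.7°) cos(-48.30°) = 0.2047 + 0.4975 = 0.7022.
Air mass m = 1/cos θ_z = 1/0.7022 = 1.424; τ^m = 0.79^1.424 = 0.7149.
Surface direct beam = 1360 × 0.7022 × 0.7149 = 682.72 W/m².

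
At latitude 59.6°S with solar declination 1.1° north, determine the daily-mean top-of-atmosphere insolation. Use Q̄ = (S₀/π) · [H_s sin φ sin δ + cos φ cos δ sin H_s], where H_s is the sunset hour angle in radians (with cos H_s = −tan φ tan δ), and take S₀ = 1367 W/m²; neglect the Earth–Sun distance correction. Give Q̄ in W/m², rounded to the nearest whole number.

209 W/m²

cos H_s = −tan(-59.6°) · tan(1.1°) = 0.0327, so H_s = arccos(0.0327) = 88.13°. In radians, H_s = 1.5382.
H_s sin φ sin δ = 1.5382 × -0.8625 × 0.0192 = -0.0255.
cos φ cos δ sin H_s = 0.5060 × 0.9998 × 0.9995 = 0.5056.
Q̄ = (1367/π) × (-0.0255 + 0.5056) = 435.13 × 0.4801 = 208.91 W/m².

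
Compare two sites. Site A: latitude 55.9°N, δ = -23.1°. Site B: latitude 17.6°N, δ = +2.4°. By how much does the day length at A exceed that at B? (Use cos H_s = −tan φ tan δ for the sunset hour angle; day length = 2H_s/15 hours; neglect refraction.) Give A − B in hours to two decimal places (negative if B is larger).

-5.31 h

A: H_s = arccos(−tan 55.9° · tan -23.1°) = 50.95°, so 2H_s/15 = 6.7933 h.
B: H_s = arccos(−tan 17.6° · tan 2.4°) = 90.76°, so 2H_s/15 = 12.1013 h.
A − B = 6.7933 − 12.1013 = -5.3080 h.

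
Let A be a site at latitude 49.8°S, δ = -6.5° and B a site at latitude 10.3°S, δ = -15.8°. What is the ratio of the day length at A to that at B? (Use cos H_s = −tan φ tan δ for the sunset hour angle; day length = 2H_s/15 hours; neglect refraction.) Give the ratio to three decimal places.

1.052

A: H_s = arccos(−tan -49.8° · tan -6.5°) = 97.75°, so 2H_s/15 = 13.0333 h.
B: H_s = arccos(−tan -10.3° · tan -15.8°) = 92.95°, so 2H_s/15 = 12.3933 h.
Ratio A/B = 13.0333 / 12.3933 = 1.0516.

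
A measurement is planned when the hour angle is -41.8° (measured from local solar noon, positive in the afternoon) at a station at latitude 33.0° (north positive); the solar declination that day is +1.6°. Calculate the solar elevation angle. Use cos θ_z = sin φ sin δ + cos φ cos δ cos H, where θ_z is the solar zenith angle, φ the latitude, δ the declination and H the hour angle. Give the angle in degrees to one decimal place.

39.8°

cos θ_z = sin(33.0°) sin(1.6°) + cos(33.0°) cos(1.6°) cos(-41.80°) = 0.0152 + 0.6250 = 0.6402.
θ_z = arccos(0.6402) = 50.19°, so the elevation is 90° − 50.19° = 39.81°.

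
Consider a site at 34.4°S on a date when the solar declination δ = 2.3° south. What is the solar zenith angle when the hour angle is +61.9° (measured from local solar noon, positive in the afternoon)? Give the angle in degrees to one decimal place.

65.7°

cos θ_z = sin(-34.4°) sin(-2.3°) + cos(-34.4°) cos(-2.3°) cos(61.90°) = 0.0227 + 0.3883 = 0.4110.
θ_z = arccos(0.4110) = 65.73°.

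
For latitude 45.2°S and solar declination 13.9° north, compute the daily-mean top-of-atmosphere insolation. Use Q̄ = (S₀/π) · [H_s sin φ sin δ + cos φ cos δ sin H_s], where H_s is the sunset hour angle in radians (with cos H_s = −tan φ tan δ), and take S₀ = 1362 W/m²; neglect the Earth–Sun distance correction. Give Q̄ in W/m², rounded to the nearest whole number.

−tan φ tan δ = −(-1.0070)(0.2475) = 0.2492; H_s = arccos(0.2492) = 75.57°. In radians, H_s = 1.3189.
H_s sin φ sin δ = 1.3189 × -0.7096 × 0.2402 = -0.2248.
cos φ cos δ sin H_s = 0.7046 × 0.9707 × 0.9684 = 0.6623.
Q̄ = (1362/π) × (-0.2248 + 0.6623) = 433.54 × 0.4375 = 189.67 W/m².

190 W/m²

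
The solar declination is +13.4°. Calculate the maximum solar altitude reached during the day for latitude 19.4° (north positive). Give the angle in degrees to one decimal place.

At local solar noon the hour angle is zero, so the elevation is 90° − |φ − δ| = 90° − |19.4° − (13.4°)| = 90° − 6.0° = 84.0°.

84.0°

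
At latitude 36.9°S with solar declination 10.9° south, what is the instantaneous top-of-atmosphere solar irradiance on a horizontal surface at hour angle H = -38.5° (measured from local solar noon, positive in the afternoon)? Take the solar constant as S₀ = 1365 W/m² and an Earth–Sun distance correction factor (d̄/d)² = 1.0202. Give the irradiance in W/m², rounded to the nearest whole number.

cos θ_z = sin φ sin δ + cos φ cos δ cos H = (-0.6004)(-0.1891) + (0.7997)(0.9820)(0.7826) = 0.7281.
Top-of-atmosphere irradiance = S₀ (d̄/d)² cos θ_z = 1365 × 1.0202 × 0.7281 = 1013.93 W/m².

1014 W/m²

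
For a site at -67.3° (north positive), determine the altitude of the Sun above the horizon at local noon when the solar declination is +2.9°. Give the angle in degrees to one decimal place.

At local solar noon the hour angle is zero, so the elevation is 90° − |φ − δ| = 90° − |-67.3° − (2.9°)| = 90° − 70.2° = 19.8°.

19.8°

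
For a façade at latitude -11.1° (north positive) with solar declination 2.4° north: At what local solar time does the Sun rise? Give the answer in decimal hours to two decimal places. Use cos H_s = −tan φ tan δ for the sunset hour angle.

cos H_s = −tan(-11.1°) · tan(2.4°) = 0.0082, so H_s = arccos(0.0082) = 89.53°.
Sunrise is at 12 − H_s/15 = 12 − 5.969 = 6.031 h local solar time.

6.03 h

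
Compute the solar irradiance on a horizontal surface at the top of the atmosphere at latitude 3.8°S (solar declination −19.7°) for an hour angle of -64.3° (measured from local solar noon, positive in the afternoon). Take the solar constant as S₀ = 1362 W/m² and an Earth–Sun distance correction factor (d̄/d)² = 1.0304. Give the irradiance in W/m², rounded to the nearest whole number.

603 W/m²

cos θ_z = sin φ sin δ + cos φ cos δ cos H = (-0.0663)(-0.3371) + (0.9978)(0.9415)(0.4337) = 0.4298.
Top-of-atmosphere irradiance = S₀ (d̄/d)² cos θ_z = 1362 × 1.0304 × 0.4298 = 603.18 W/m².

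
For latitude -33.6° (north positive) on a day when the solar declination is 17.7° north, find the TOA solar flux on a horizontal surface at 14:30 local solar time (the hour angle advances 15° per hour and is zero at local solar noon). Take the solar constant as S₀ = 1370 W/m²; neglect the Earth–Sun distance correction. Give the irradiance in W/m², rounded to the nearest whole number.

Hour angle H = 15° × (14.5 − 12) = 37.50°.
cos θ_z = sin(-33.6°) sin(17.7°) + cos(-33.6°) cos(17.7°) cos(37.50°) = -0.1682 + 0.6295 = 0.4613.
Top-of-atmosphere irradiance = S₀ cos θ_z = 1370 × 0.4613 = 631.98 W/m².

632 W/m²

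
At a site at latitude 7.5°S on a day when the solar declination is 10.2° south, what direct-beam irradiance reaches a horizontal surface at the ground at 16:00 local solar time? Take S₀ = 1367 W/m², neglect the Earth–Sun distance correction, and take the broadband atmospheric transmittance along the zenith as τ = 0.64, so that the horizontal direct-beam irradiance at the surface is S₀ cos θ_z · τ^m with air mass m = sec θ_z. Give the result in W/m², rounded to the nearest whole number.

Hour angle H = 15° × (16 − 12) = 60.00°.
cos θ_z = sin(-7.5°) sin(-10.2°) + cos(-7.5°) cos(-10.2°) cos(60.00°) = 0.0231 + 0.4879 = 0.5110.
Air mass m = 1/cos θ_z = 1/0.5110 = 1.957; τ^m = 0.64^1.957 = 0.4175.
Surface direct beam = 1367 × 0.5110 × 0.4175 = 291.64 W/m².

292 W/m²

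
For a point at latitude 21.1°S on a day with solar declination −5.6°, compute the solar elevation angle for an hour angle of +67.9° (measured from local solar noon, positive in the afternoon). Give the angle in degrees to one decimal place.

cos θ_z = sin φ sin δ + cos φ cos δ cos H = (-0.3600)(-0.0976) + (0.9330)(0.9952)(0.3762) = 0.3844.
θ_z = arccos(0.3844) = 67.39°, so the elevation is 90° − 67.39° = 22.61°.

22.6°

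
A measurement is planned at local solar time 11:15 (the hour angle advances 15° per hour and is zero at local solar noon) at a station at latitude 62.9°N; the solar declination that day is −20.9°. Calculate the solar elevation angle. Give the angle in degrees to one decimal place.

5.7°

Hour angle H = 15° × (11.25 − 12) = -11.25°.
cos θ_z = sin(62.9°) sin(-20.9°) + cos(62.9°) cos(-20.9°) cos(-11.25°) = -0.3176 + 0.4174 = 0.0998.
θ_z = arccos(0.0998) = 84.27°, so the elevation is 90° − 84.27° = 5.73°.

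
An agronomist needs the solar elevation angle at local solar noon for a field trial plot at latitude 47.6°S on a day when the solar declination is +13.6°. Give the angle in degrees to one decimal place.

At local solar noon the hour angle is zero, so the elevation is 90° − |φ − δ| = 90° − |-47.6° − (13.6°)| = 90° − 61.2° = 28.8°.

28.8°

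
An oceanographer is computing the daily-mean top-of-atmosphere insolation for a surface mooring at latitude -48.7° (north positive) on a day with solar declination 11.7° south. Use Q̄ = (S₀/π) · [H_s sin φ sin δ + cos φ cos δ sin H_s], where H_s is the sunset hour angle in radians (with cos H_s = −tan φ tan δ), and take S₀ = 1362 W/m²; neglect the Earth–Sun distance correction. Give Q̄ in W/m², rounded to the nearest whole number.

The sunset hour angle satisfies cos H_s = −tan φ tan δ = -0.2357, giving H_s = 103.63°. In radians, H_s = 1.8087.
H_s sin φ sin δ = 1.8087 × -0.7513 × -0.2028 = 0.2756.
cos φ cos δ sin H_s = 0.6600 × 0.9792 × 0.9718 = 0.6280.
Q̄ = (1362/π) × (0.2756 + 0.6280) = 433.54 × 0.9036 = 391.75 W/m².

392 W/m²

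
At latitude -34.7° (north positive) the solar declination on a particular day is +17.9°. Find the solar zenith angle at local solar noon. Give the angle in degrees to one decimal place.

At local solar noon the hour angle is zero, so the zenith angle is |φ − δ| = |-34.7° − (17.9°)| = 52.6°.

52.6°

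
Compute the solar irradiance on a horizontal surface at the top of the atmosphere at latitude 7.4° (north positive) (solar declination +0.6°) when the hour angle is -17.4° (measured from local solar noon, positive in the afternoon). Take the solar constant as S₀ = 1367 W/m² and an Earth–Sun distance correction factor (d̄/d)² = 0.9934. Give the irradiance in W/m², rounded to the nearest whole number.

cos θ_z = sin(7.4°) sin(0.6°) + cos(7.4°) cos(0.6°) cos(-17.40°) = 0.0013 + 0.9462 = 0.9475.
Top-of-atmosphere irradiance = S₀ (d̄/d)² cos θ_z = 1367 × 0.9934 × 0.9475 = 1286.68 W/m².

1287 W/m²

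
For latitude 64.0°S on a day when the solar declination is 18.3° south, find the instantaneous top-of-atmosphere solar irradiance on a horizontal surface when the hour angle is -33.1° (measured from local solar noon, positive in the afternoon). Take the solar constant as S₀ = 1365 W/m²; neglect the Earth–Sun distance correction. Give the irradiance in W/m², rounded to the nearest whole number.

861 W/m²

cos θ_z = sin φ sin δ + cos φ cos δ cos H = (-0.8988)(-0.3140) + (0.4384)(0.9494)(0.8377) = 0.6309.
Top-of-atmosphere irradiance = S₀ cos θ_z = 1365 × 0.6309 = 861.18 W/m².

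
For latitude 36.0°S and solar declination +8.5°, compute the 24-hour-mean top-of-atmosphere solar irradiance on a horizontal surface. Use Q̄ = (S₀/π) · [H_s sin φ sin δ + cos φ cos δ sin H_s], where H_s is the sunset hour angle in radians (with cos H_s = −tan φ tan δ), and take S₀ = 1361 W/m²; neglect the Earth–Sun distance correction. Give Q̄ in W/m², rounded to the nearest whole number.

The sunset hour angle satisfies cos H_s = −tan φ tan δ = 0.1086, giving H_s = 83.77°. In radians, H_s = 1.4621.
H_s sin φ sin δ = 1.4621 × -0.5878 × 0.1478 = -0.1270.
cos φ cos δ sin H_s = 0.8090 × 0.9890 × 0.9941 = 0.7954.
Q̄ = (1361/π) × (-0.1270 + 0.7954) = 433.22 × 0.6684 = 289.56 W/m².

290 W/m²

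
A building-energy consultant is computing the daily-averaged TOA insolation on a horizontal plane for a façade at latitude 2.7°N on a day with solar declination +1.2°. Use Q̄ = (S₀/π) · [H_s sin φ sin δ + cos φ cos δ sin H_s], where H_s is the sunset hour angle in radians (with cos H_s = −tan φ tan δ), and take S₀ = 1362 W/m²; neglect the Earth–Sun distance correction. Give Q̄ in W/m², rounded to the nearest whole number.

The sunset hour angle satisfies cos H_s = −tan φ tan δ = -0.0010, giving H_s = 90.06°. In radians, H_s = 1.5718.
H_s sin φ sin δ = 1.5718 × 0.0471 × 0.0209 = 0.0015.
cos φ cos δ sin H_s = 0.9989 × 0.9998 × 1.0000 = 0.9987.
Q̄ = (1362/π) × (0.0015 + 0.9987) = 433.54 × 1.0002 = 433.63 W/m².

434 W/m²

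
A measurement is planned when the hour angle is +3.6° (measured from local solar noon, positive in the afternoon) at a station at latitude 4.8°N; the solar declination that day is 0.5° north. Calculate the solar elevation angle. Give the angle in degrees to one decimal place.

84.4°

cos θ_z = sin(4.8°) sin(0.5°) + cos(4.8°) cos(0.5°) cos(3.60°) = 0.0007 + 0.9945 = 0.9952.
θ_z = arccos(0.9952) = 5.62°, so the elevation is 90° − 5.62° = 84.38°.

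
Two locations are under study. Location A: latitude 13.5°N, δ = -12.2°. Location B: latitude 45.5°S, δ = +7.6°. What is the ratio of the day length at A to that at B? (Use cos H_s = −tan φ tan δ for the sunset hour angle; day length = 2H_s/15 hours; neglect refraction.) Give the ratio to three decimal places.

1.059

A: H_s = arccos(−tan 13.5° · tan -12.2°) = 87.02°, so 2H_s/15 = 11.6027 h.
B: H_s = arccos(−tan -45.5° · tan 7.6°) = 82.20°, so 2H_s/15 = 10.9600 h.
Ratio A/B = 11.6027 / 10.9600 = 1.0586.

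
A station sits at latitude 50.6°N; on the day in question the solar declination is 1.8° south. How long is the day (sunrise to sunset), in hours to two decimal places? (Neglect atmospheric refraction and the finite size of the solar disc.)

cos H_s = −tan(50.6°) · tan(-1.8°) = 0.0383, so H_s = arccos(0.0383) = 87.81°.
Day length = 2 H_s / 15° h⁻¹ = 175.62° / 15 = 11.708 h.

11.71 hours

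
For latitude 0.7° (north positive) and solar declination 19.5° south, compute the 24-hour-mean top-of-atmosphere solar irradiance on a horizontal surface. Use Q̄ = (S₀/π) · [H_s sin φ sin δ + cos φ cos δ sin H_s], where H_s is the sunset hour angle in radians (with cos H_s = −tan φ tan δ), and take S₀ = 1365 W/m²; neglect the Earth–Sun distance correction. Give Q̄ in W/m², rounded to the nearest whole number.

407 W/m²

−tan φ tan δ = −(0.0122)(-0.3541) = 0.0043; H_s = arccos(0.0043) = 89.75°. In radians, H_s = 1.5664.
H_s sin φ sin δ = 1.5664 × 0.0122 × -0.3338 = -0.0064.
cos φ cos δ sin H_s = 0.9999 × 0.9426 × 1.0000 = 0.9425.
Q̄ = (1365/π) × (-0.0064 + 0.9425) = 434.49 × 0.9361 = 406.73 W/m².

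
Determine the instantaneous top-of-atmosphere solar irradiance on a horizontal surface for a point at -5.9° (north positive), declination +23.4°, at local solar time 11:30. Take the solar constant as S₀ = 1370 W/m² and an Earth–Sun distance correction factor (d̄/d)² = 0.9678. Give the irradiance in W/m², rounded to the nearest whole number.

1146 W/m²

Hour angle H = 15° × (11.5 − 12) = -7.50°.
With φ = -5.9°, δ = 23.4°, H = -7.50°: sin φ sin δ = -0.0408, cos φ cos δ cos H = 0.9051, so cos θ_z = 0.8643.
Top-of-atmosphere irradiance = S₀ (d̄/d)² cos θ_z = 1370 × 0.9678 × 0.8643 = 1145.96 W/m².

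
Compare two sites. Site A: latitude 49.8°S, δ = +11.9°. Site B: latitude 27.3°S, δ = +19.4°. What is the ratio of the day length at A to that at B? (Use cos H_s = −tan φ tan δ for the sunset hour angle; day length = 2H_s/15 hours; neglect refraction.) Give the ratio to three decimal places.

0.950

A: H_s = arccos(−tan -49.8° · tan 11.9°) = 75.56°, so 2H_s/15 = 10.0747 h.
B: H_s = arccos(−tan -27.3° · tan 19.4°) = 79.53°, so 2H_s/15 = 10.6040 h.
Ratio A/B = 10.0747 / 10.6040 = 0.9501.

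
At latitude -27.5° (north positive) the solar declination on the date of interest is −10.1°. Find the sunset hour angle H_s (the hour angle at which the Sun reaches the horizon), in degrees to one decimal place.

95.3°

The sunset hour angle satisfies cos H_s = −tan φ tan δ = -0.0927, giving H_s = 95.32°.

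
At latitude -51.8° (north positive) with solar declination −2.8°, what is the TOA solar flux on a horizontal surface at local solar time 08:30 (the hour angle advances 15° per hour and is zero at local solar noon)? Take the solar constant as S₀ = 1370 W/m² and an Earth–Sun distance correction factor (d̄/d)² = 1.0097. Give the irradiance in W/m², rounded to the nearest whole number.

573 W/m²

Hour angle H = 15° × (8.5 − 12) = -52.50°.
With φ = -51.8°, δ = -2.8°, H = -52.50°: sin φ sin δ = 0.0384, cos φ cos δ cos H = 0.3760, so cos θ_z = 0.4144.
Top-of-atmosphere irradiance = S₀ (d̄/d)² cos θ_z = 1370 × 1.0097 × 0.4144 = 573.23 W/m².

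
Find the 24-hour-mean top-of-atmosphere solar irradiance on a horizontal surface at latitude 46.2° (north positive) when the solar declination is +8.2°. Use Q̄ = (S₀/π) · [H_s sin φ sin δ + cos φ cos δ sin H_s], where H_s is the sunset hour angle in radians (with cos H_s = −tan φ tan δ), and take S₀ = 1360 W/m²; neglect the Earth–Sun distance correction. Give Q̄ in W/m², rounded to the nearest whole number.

370 W/m²

cos H_s = −tan(46.2°) · tan(8.2°) = -0.1503, so H_s = arccos(-0.1503) = 98.64°. In radians, H_s = 1.7216.
H_s sin φ sin δ = 1.7216 × 0.7218 × 0.1426 = 0.1772.
cos φ cos δ sin H_s = 0.6921 × 0.9898 × 0.9887 = 0.6773.
Q̄ = (1360/π) × (0.1772 + 0.6773) = 432.90 × 0.8545 = 369.91 W/m².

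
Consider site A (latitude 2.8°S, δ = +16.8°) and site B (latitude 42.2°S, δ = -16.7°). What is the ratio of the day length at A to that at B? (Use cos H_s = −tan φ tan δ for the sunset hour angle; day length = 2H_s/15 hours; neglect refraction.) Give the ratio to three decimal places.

0.843

A: H_s = arccos(−tan -2.8° · tan 16.8°) = 89.15°, so 2H_s/15 = 11.8867 h.
B: H_s = arccos(−tan -42.2° · tan -16.7°) = 105.79°, so 2H_s/15 = 14.1053 h.
Ratio A/B = 11.8867 / 14.1053 = 0.8427.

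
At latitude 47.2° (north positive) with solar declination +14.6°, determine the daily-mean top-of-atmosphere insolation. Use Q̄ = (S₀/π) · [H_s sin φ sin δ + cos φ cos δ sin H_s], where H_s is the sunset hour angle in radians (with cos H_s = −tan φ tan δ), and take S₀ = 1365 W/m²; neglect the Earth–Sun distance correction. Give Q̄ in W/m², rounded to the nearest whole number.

423 W/m²

The sunset hour angle satisfies cos H_s = −tan φ tan δ = -0.2813, giving H_s = 106.34°. In radians, H_s = 1.8560.
H_s sin φ sin δ = 1.8560 × 0.7337 × 0.2521 = 0.3433.
cos φ cos δ sin H_s = 0.6794 × 0.9677 × 0.9596 = 0.6309.
Q̄ = (1365/π) × (0.3433 + 0.6309) = 434.49 × 0.9742 = 423.28 W/m².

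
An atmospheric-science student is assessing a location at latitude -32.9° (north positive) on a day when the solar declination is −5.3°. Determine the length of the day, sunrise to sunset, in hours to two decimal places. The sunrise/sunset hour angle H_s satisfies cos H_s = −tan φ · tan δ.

12.46 hours

The sunset hour angle satisfies cos H_s = −tan φ tan δ = -0.0600, giving H_s = 93.44°.
Day length = 2 H_s / 15° h⁻¹ = 186.88° / 15 = 12.459 h.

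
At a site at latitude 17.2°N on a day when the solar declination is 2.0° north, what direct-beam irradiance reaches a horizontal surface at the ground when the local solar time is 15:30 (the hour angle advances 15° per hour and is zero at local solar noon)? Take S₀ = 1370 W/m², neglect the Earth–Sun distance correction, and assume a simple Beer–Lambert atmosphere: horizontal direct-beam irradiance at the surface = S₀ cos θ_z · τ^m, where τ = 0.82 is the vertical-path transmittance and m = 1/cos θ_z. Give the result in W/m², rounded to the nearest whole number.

579 W/m²

Hour angle H = 15° × (15.5 − 12) = 52.50°.
cos θ_z = sin(17.2°) sin(2.0°) + cos(17.2°) cos(2.0°) cos(52.50°) = 0.0103 + 0.5812 = 0.5915.
Air mass m = 1/cos θ_z = 1/0.5915 = 1.691; τ^m = 0.82^1.691 = 0.7149.
Surface direct beam = 1370 × 0.5915 × 0.7149 = 579.32 W/m².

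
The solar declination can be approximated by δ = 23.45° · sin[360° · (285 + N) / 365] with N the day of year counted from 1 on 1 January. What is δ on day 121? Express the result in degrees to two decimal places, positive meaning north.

360 × (285 + 121) / 365 = 400.438°; sin(400.438°) = 0.6486.
δ = 23.45 × 0.6486 = 15.210° ≈ +15.21°.

+15.21°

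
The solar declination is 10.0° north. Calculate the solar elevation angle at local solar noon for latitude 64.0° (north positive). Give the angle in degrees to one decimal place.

36.0°

At local solar noon the hour angle is zero, so the elevation is 90° − |φ − δ| = 90° − |64.0° − (10.0°)| = 90° − 54.0° = 36.0°.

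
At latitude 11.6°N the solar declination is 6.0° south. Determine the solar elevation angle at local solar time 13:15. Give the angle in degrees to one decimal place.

Hour angle H = 15° × (13.25 − 12) = 18.75°.
With φ = 11.6°, δ = -6.0°, H = 18.75°: sin φ sin δ = -0.0210, cos φ cos δ cos H = 0.9225, so cos θ_z = 0.9015.
θ_z = arccos(0.9015) = 25.64°, so the elevation is 90° − 25.64° = 64.36°.

64.4°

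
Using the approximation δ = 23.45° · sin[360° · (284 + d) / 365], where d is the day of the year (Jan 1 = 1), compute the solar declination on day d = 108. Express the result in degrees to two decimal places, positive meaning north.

360 × (284 + 108) / 365 = 386.630°; sin(386.630°) = 0.4482.
δ = 23.45 × 0.4482 = 10.510° ≈ +10.51°.

+10.51°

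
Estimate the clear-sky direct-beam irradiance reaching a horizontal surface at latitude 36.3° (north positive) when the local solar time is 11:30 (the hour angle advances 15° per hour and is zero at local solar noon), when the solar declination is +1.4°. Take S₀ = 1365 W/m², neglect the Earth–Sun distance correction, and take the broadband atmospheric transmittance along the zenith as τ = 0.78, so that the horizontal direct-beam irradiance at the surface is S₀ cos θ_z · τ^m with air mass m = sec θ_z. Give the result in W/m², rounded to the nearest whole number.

Hour angle H = 15° × (11.5 − 12) = -7.50°.
cos θ_z = sin φ sin δ + cos φ cos δ cos H = (0.5920)(0.0244) + (0.8059)(0.9997)(0.9914) = 0.8132.
Air mass m = 1/cos θ_z = 1/0.8132 = 1.230; τ^m = 0.78^1.230 = 0.7367.
Surface direct beam = 1365 × 0.8132 × 0.7367 = 817.75 W/m².

818 W/m²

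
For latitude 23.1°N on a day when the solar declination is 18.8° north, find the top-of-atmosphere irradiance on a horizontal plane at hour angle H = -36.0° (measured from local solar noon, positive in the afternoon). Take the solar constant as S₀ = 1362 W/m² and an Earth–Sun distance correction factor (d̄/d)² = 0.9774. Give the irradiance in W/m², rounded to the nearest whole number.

cos θ_z = sin(23.1°) sin(18.8°) + cos(23.1°) cos(18.8°) cos(-36.00°) = 0.1264 + 0.7045 = 0.8309.
Top-of-atmosphere irradiance = S₀ (d̄/d)² cos θ_z = 1362 × 0.9774 × 0.8309 = 1106.11 W/m².

1106 W/m²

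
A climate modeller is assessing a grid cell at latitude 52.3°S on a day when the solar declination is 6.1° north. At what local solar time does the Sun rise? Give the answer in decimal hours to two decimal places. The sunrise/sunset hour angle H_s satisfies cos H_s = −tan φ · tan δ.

6.53 h

cos H_s = −tan(-52.3°) · tan(6.1°) = 0.1383, so H_s = arccos(0.1383) = 82.05°.
Sunrise is at 12 − H_s/15 = 12 − 5.470 = 6.530 h local solar time.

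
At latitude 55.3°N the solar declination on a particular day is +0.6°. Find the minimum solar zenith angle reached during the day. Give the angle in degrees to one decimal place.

At local solar noon the hour angle is zero, so the zenith angle is |φ − δ| = |55.3° − (0.6°)| = 54.7°.

54.7°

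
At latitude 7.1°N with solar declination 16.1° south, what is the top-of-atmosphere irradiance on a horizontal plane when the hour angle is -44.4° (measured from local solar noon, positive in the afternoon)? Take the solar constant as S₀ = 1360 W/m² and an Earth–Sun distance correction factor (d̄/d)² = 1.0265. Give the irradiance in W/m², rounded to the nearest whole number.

903 W/m²

cos θ_z = sin(7.1°) sin(-16.1°) + cos(7.1°) cos(-16.1°) cos(-44.40°) = -0.0343 + 0.6812 = 0.6469.
Top-of-atmosphere irradiance = S₀ (d̄/d)² cos θ_z = 1360 × 1.0265 × 0.6469 = 903.10 W/m².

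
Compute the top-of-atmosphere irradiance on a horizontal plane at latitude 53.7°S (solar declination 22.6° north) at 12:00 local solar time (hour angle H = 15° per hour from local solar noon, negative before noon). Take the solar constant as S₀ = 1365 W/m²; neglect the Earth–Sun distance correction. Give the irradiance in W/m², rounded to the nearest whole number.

323 W/m²

Hour angle H = 15° × (12 − 12) = 0.00°.
With φ = -53.7°, δ = 22.6°, H = 0.00°: sin φ sin δ = -0.3097, cos φ cos δ cos H = 0.5466, so cos θ_z = 0.2369.
Top-of-atmosphere irradiance = S₀ cos θ_z = 1365 × 0.2369 = 323.37 W/m².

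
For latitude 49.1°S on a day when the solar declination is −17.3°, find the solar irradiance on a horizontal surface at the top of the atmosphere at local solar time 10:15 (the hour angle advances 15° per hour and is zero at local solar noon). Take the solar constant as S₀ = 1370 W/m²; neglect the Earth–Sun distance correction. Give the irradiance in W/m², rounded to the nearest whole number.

1076 W/m²

Hour angle H = 15° × (10.25 − 12) = -26.25°.
With φ = -49.1°, δ = -17.3°, H = -26.25°: sin φ sin δ = 0.2248, cos φ cos δ cos H = 0.5607, so cos θ_z = 0.7855.
Top-of-atmosphere irradiance = S₀ cos θ_z = 1370 × 0.7855 = 1076.13 W/m².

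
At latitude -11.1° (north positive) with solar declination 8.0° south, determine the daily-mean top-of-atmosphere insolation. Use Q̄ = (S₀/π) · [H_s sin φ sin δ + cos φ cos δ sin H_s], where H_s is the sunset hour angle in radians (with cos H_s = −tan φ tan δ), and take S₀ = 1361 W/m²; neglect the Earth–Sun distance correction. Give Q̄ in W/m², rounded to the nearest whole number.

−tan φ tan δ = −(-0.1962)(-0.1405) = -0.0276; H_s = arccos(-0.0276) = 91.58°. In radians, H_s = 1.5984.
H_s sin φ sin δ = 1.5984 × -0.1925 × -0.1392 = 0.0428.
cos φ cos δ sin H_s = 0.9813 × 0.9903 × 0.9996 = 0.9714.
Q̄ = (1361/π) × (0.0428 + 0.9714) = 433.22 × 1.0142 = 439.37 W/m².

439 W/m²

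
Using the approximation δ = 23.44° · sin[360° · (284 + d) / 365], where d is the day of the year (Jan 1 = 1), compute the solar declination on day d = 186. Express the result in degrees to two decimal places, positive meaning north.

360 × (284 + 186) / 365 = 463.562°; sin(463.562°) = 0.9721.
δ = 23.44 × 0.9721 = 22.786° ≈ +22.79°.

+22.79°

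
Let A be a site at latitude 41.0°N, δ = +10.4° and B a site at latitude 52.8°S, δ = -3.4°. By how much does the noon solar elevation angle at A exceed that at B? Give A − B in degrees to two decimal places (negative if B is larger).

A: 90° − |41.0 − (10.4)| = 59.40°.
B: 90° − |-52.8 − (-3.4)| = 40.60°.
A − B = 59.40 − 40.60 = 18.80°.

+18.80°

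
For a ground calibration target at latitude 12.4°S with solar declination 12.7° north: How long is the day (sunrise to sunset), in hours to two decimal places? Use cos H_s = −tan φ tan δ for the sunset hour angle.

11.62 hours

The sunset hour angle satisfies cos H_s = −tan φ tan δ = 0.0495, giving H_s = 87.16°.
Day length = 2 H_s / 15° h⁻¹ = 174.32° / 15 = 11.621 h.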